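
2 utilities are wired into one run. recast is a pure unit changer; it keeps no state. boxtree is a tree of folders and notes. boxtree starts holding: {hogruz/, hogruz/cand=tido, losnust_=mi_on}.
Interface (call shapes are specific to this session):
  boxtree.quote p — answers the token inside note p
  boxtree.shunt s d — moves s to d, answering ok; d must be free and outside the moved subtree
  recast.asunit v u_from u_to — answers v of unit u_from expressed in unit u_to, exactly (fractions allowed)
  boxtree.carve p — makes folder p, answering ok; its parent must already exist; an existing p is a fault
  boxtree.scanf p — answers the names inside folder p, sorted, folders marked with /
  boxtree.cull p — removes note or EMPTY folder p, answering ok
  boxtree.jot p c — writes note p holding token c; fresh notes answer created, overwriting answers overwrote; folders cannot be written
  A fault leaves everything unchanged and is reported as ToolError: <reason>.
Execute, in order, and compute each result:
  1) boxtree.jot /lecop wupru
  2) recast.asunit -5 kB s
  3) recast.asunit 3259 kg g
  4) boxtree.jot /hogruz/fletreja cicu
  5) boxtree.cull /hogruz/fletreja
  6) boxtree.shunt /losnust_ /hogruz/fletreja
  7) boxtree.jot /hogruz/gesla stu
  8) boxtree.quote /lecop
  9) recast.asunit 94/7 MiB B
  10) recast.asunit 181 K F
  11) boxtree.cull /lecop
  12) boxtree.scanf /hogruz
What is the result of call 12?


! 1. boxtree.jot(/lecop, wupru) : created
! 2. recast.asunit(-5, kB, s) : ToolError: incompatible units
! 3. recast.asunit(3259, kg, g) : 3259000
! 4. boxtree.jot(/hogruz/fletreja, cicu) : created
! 5. boxtree.cull(/hogruz/fletreja) : ok
! 6. boxtree.shunt(/losnust_, /hogruz/fletreja) : ok
! 7. boxtree.jot(/hogruz/gesla, stu) : created
! 8. boxtree.quote(/lecop) : wupru
! 9. recast.asunit(94/7, MiB, B) : 98566144/7
! 10. recast.asunit(181, K, F) : -13387/100
! 11. boxtree.cull(/lecop) : ok
! 12. boxtree.scanf(/hogruz) : [cand, fletreja, gesla]

Answer: [cand, fletreja, gesla]


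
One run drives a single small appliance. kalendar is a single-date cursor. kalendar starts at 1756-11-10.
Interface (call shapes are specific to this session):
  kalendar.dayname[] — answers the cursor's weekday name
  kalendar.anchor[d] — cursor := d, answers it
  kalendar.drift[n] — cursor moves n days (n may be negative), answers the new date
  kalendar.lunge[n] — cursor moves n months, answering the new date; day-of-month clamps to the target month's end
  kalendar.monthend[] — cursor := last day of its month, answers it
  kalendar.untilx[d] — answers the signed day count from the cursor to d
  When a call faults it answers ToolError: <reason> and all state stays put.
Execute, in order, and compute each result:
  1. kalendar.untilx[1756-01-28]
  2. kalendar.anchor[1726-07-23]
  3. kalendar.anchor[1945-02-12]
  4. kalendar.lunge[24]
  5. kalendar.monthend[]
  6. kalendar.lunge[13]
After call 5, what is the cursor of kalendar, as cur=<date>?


Answer: cur=1947-02-28

Derivation:
→ kalendar.untilx(d: 1756-01-28)
← -287
→ kalendar.anchor(d: 1726-07-23)
← 1726-07-23
→ kalendar.anchor(d: 1945-02-12)
← 1945-02-12
→ kalendar.lunge(n: 24)
← 1947-02-12
→ kalendar.monthend()
← 1947-02-28
→ kalendar.lunge(n: 13)
← 1948-03-28


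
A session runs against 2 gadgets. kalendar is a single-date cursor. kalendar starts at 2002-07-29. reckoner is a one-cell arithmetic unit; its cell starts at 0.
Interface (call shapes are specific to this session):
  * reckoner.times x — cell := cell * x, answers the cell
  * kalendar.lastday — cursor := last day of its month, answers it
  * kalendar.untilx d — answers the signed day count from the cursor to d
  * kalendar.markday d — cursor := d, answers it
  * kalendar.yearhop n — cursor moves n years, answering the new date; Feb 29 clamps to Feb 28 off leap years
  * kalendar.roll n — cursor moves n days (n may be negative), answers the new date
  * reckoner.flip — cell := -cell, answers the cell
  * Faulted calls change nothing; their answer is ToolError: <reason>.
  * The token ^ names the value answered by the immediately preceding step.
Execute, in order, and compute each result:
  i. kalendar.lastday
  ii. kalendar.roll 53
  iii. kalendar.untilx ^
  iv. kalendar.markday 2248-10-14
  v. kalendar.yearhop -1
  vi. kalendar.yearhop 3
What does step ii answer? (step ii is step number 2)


Answer: 2002-09-22

Derivation:
$ kalendar.lastday
= 2002-07-31
$ kalendar.roll n='53'
= 2002-09-22
$ kalendar.untilx d='^'
= 0
$ kalendar.markday d='2248-10-14'
= 2248-10-14
$ kalendar.yearhop n='-1'
= 2247-10-14
$ kalendar.yearhop n='3'
= 2250-10-14


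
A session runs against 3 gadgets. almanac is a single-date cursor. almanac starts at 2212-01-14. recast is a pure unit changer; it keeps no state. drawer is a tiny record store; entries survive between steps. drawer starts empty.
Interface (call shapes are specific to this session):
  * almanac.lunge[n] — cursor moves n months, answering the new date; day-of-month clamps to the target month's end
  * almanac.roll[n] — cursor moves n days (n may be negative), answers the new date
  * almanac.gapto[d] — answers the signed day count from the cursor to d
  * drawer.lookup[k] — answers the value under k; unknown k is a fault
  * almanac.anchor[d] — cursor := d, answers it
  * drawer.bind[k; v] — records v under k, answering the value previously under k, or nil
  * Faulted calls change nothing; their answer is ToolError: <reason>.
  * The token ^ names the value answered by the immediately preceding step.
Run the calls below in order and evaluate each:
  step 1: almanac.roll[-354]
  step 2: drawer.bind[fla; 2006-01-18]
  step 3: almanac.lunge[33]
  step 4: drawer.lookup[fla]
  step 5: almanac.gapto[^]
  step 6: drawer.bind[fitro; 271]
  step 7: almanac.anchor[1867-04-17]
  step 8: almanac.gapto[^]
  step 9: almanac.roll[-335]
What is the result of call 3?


~$ almanac.roll n→-354
  2211-01-25
~$ drawer.bind k→fla v→2006-01-18
  nil
~$ almanac.lunge n→33
  2213-10-25
~$ drawer.lookup k→fla
  2006-01-18
~$ almanac.gapto d→^
  -75885
~$ drawer.bind k→fitro v→271
  nil
~$ almanac.anchor d→1867-04-17
  1867-04-17
~$ almanac.gapto d→^
  0
~$ almanac.roll n→-335
  1866-05-17

Answer: 2213-10-25


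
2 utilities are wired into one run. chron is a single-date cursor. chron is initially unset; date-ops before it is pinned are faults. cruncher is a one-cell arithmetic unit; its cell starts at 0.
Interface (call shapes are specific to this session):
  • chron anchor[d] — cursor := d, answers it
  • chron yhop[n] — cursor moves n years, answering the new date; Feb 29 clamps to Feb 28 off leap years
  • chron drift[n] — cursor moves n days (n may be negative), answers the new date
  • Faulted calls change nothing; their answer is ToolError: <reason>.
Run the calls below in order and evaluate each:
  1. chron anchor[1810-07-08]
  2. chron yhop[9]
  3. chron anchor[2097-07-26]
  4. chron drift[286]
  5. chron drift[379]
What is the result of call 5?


Now I run chron anchor using 1810-07-08, and get 1810-07-08.
I invoke chron yhop using 9, which returns 1819-07-08.
Using chron anchor using 2097-07-26, and observe 2097-07-26.
I run chron drift using 286, yielding 2098-05-08.
I try chron drift using 379: 2099-05-22.

Answer: 2099-05-22


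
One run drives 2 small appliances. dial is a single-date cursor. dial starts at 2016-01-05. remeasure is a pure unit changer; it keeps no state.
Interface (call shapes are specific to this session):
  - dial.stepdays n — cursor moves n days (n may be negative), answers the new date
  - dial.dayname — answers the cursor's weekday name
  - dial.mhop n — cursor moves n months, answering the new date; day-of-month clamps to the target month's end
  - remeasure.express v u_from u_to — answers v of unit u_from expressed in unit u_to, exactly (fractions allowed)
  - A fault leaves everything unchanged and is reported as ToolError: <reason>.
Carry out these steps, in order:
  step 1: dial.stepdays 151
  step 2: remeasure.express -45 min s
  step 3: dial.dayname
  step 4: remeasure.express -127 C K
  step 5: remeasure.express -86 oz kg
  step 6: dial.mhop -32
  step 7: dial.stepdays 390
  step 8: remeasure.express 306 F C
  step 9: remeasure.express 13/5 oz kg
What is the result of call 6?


Answer: 2013-10-04

Derivation:
-> dial.stepdays(n=151)
<- 2016-06-04
-> remeasure.express(v=-45, u_from=min, u_to=s)
<- -2700
-> dial.dayname()
<- Saturday
-> remeasure.express(v=-127, u_from=C, u_to=K)
<- 2923/20
-> remeasure.express(v=-86, u_from=oz, u_to=kg)
<- -1950447191/800000000
-> dial.mhop(n=-32)
<- 2013-10-04
-> dial.stepdays(n=390)
<- 2014-10-29
-> remeasure.express(v=306, u_from=F, u_to=C)
<- 1370/9
-> remeasure.express(v=13/5, u_from=oz, u_to=kg)
<- 589670081/8000000000


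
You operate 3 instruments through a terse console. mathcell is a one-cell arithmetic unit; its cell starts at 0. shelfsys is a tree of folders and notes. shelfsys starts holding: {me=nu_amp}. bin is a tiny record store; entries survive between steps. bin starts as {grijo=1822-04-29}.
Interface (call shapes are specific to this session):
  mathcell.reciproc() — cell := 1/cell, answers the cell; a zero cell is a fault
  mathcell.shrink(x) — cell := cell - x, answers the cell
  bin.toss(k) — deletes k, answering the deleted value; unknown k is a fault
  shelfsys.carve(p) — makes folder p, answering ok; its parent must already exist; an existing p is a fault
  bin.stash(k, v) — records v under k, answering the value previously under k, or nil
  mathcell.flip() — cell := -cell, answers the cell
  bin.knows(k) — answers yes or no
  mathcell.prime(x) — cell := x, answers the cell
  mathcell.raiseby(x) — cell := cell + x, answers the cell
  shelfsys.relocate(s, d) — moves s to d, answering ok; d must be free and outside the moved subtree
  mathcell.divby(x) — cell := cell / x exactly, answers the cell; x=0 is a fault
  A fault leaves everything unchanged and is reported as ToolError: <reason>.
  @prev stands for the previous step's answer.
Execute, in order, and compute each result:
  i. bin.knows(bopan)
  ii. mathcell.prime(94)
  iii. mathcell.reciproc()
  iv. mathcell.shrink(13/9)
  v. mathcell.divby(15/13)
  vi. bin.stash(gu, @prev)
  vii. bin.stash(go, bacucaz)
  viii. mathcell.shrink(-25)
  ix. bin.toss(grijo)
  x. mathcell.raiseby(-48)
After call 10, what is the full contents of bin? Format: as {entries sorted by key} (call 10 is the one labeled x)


-> bin.knows(k='bopan')
<- no
-> mathcell.prime(x='94')
<- 94
-> mathcell.reciproc()
<- 1/94
-> mathcell.shrink(x='13/9')
<- -1213/846
-> mathcell.divby(x='15/13')
<- -15769/12690
-> bin.stash(k='gu', v='@prev')
<- nil
-> bin.stash(k='go', v='bacucaz')
<- nil
-> mathcell.shrink(x='-25')
<- 301481/12690
-> bin.toss(k='grijo')
<- 1822-04-29
-> mathcell.raiseby(x='-48')
<- -307639/12690

Answer: {go=bacucaz, gu=-15769/12690}


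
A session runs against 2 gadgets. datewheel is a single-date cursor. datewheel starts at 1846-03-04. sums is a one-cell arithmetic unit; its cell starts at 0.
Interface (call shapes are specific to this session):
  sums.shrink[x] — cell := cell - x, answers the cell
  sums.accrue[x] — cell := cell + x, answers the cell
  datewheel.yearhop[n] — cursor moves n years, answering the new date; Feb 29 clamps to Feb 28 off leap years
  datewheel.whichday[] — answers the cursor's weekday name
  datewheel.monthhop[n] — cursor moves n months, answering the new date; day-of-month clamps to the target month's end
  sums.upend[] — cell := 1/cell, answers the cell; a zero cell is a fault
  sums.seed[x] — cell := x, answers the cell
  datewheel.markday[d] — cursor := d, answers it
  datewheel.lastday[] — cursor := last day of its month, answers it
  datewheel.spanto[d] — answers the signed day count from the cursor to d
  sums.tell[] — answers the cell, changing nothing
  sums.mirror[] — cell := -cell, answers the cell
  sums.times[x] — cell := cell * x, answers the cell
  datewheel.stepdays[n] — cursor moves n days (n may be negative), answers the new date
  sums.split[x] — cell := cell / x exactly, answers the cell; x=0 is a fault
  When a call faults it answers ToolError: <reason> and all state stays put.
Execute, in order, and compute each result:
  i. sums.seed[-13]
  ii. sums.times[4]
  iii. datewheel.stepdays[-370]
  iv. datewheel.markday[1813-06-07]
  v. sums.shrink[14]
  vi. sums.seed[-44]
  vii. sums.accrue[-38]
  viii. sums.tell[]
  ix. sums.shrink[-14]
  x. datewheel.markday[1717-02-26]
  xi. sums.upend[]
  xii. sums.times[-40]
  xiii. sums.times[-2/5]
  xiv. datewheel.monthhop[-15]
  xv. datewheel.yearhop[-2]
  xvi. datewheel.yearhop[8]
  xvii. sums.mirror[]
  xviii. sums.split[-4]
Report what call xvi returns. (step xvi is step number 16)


I invoke sums.seed passing x=-13, and observe -13.
Then sums.times passing x=4, and see -52.
Invoking datewheel.stepdays passing n=-370, giving 1845-02-27.
I run datewheel.markday passing d=1813-06-07, which returns 1813-06-07.
Next I call sums.shrink passing x=14, yielding -66.
Invoking sums.seed passing x=-44: -44.
Next I call sums.accrue passing x=-38: -82.
Now I run sums.tell(), → -82.
Next I call sums.shrink passing x=-14: -68.
Now I run datewheel.markday passing d=1717-02-26, and get 1717-02-26.
Then sums.upend, which returns -1/68.
Next I call sums.times passing x=-40, — result: 10/17.
Using sums.times passing x=-2/5, — result: -4/17.
Now I run datewheel.monthhop passing n=-15, and observe 1715-11-26.
I try datewheel.yearhop passing n=-2: 1713-11-26.
I use datewheel.yearhop passing n=8: 1721-11-26.
Using sums.mirror, and see 4/17.
Next I call sums.split passing x=-4, which returns -1/17.

Answer: 1721-11-26


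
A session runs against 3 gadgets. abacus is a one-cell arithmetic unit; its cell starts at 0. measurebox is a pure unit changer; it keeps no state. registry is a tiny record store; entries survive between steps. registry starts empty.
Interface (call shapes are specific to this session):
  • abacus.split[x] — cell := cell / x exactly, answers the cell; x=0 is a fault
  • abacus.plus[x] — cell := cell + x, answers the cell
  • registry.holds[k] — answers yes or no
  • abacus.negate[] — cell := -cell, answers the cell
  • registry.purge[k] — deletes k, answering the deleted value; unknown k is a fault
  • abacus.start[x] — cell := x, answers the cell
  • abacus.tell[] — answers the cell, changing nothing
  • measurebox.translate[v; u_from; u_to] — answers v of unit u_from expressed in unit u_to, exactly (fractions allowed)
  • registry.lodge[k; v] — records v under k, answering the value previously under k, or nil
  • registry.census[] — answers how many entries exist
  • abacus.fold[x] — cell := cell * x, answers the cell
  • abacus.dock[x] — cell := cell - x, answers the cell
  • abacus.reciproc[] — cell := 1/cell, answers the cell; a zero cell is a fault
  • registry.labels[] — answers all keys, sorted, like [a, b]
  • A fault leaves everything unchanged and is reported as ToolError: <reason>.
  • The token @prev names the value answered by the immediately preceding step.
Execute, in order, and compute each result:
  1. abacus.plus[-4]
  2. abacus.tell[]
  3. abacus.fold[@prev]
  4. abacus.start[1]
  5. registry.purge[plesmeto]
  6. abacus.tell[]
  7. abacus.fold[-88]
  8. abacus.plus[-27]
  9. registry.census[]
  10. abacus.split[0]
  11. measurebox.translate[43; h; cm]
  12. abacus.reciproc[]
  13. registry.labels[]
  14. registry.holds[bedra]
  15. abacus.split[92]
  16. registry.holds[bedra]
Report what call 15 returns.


Answer: -1/10580

Derivation:
> plus x=-4
  -4
> tell
  -4
> fold x=@prev
  16
> start x=1
  1
> purge k=plesmeto
  ToolError: no such key plesmeto
> tell
  1
> fold x=-88
  -88
> plus x=-27
  -115
> census
  0
> split x=0
  ToolError: division by zero
> translate v=43 u_from=h u_to=cm
  ToolError: incompatible units
> reciproc
  -1/115
> labels
  []
> holds k=bedra
  no
> split x=92
  -1/10580
> holds k=bedra
  no


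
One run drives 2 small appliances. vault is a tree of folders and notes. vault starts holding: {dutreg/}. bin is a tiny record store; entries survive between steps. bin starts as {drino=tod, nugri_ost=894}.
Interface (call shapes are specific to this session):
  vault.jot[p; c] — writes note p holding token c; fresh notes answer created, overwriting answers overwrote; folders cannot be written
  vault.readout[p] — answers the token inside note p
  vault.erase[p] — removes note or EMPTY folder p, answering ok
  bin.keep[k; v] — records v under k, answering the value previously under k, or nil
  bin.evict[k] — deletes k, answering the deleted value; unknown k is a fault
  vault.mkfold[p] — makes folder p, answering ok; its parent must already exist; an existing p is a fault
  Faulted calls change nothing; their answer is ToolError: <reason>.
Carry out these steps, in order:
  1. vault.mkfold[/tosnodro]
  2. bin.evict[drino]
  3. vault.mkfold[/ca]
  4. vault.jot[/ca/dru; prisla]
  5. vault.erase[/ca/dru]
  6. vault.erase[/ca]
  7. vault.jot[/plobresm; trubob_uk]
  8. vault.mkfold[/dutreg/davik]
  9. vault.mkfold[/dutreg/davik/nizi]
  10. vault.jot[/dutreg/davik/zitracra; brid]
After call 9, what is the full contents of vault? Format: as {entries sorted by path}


Answer: {dutreg/, dutreg/davik/, dutreg/davik/nizi/, plobresm=trubob_uk, tosnodro/}

Derivation:
# 1. vault.mkfold(p='/tosnodro') : ok
# 2. bin.evict(k='drino') : tod
# 3. vault.mkfold(p='/ca') : ok
# 4. vault.jot(p='/ca/dru', c='prisla') : created
# 5. vault.erase(p='/ca/dru') : ok
# 6. vault.erase(p='/ca') : ok
# 7. vault.jot(p='/plobresm', c='trubob_uk') : created
# 8. vault.mkfold(p='/dutreg/davik') : ok
# 9. vault.mkfold(p='/dutreg/davik/nizi') : ok
# 10. vault.jot(p='/dutreg/davik/zitracra', c='brid') : created


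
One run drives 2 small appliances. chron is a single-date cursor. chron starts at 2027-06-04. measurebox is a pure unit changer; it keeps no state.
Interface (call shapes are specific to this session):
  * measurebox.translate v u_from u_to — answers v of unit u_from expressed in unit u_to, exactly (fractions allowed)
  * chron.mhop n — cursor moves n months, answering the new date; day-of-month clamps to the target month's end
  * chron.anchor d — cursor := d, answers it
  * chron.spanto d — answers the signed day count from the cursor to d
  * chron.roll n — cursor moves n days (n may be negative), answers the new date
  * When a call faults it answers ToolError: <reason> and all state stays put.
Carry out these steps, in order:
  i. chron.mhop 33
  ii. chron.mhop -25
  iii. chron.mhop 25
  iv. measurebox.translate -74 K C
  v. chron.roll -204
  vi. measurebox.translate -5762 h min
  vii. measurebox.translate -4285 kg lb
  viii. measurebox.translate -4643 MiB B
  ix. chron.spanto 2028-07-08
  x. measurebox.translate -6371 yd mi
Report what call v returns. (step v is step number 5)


Answer: 2029-08-12

Derivation:
-- chron.mhop(n='33') -> 2030-03-04
-- chron.mhop(n='-25') -> 2028-02-04
-- chron.mhop(n='25') -> 2030-03-04
-- measurebox.translate(v='-74', u_from='K', u_to='C') -> -6943/20
-- chron.roll(n='-204') -> 2029-08-12
-- measurebox.translate(v='-5762', u_from='h', u_to='min') -> -345720
-- measurebox.translate(v='-4285', u_from='kg', u_to='lb') -> -428500000000/45359237
-- measurebox.translate(v='-4643', u_from='MiB', u_to='B') -> -4868538368
-- chron.spanto(d='2028-07-08') -> -400
-- measurebox.translate(v='-6371', u_from='yd', u_to='mi') -> -6371/1760


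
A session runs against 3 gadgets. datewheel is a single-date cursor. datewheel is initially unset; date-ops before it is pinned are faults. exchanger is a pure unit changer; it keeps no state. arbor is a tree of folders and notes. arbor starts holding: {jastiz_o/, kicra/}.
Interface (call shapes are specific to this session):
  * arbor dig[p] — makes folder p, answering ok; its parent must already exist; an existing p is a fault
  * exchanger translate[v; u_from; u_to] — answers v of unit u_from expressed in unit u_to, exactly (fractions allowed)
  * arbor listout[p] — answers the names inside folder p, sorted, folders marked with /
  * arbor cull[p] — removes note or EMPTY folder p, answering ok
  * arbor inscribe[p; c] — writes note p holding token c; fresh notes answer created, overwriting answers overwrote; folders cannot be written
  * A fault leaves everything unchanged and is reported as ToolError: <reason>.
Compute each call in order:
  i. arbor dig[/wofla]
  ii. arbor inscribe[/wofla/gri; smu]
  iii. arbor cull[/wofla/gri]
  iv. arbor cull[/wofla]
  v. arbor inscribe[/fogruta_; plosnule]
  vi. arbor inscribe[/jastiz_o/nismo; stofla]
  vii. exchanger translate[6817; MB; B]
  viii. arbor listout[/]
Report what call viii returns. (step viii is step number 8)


Answer: [fogruta_, jastiz_o/, kicra/]

Derivation:
;; arbor dig(p→/wofla) : ok
;; arbor inscribe(p→/wofla/gri, c→smu) : created
;; arbor cull(p→/wofla/gri) : ok
;; arbor cull(p→/wofla) : ok
;; arbor inscribe(p→/fogruta_, c→plosnule) : created
;; arbor inscribe(p→/jastiz_o/nismo, c→stofla) : created
;; exchanger translate(v→6817, u_from→MB, u_to→B) : 6817000000
;; arbor listout(p→/) : [fogruta_, jastiz_o/, kicra/]


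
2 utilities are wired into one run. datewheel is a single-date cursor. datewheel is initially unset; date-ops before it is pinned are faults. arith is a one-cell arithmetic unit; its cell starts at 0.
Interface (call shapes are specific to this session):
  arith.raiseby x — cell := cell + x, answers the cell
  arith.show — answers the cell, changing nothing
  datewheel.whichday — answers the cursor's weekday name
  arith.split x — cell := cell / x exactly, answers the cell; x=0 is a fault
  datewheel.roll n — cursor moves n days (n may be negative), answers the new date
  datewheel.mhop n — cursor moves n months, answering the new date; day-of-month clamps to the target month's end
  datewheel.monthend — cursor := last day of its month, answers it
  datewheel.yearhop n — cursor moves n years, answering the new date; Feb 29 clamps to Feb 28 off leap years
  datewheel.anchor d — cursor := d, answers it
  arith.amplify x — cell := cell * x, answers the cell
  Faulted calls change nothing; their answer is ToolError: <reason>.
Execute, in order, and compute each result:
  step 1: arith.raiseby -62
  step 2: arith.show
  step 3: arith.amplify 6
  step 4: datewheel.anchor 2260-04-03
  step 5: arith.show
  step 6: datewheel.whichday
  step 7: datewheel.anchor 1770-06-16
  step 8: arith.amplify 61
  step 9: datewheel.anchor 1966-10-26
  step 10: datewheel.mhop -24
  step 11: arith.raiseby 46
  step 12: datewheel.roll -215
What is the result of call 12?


>>> raiseby x=-62
= -62
>>> show
= -62
>>> amplify x=6
= -372
>>> anchor d=2260-04-03
= 2260-04-03
>>> show
= -372
>>> whichday
= Tuesday
>>> anchor d=1770-06-16
= 1770-06-16
>>> amplify x=61
= -22692
>>> anchor d=1966-10-26
= 1966-10-26
>>> mhop n=-24
= 1964-10-26
>>> raiseby x=46
= -22646
>>> roll n=-215
= 1964-03-25

Answer: 1964-03-25


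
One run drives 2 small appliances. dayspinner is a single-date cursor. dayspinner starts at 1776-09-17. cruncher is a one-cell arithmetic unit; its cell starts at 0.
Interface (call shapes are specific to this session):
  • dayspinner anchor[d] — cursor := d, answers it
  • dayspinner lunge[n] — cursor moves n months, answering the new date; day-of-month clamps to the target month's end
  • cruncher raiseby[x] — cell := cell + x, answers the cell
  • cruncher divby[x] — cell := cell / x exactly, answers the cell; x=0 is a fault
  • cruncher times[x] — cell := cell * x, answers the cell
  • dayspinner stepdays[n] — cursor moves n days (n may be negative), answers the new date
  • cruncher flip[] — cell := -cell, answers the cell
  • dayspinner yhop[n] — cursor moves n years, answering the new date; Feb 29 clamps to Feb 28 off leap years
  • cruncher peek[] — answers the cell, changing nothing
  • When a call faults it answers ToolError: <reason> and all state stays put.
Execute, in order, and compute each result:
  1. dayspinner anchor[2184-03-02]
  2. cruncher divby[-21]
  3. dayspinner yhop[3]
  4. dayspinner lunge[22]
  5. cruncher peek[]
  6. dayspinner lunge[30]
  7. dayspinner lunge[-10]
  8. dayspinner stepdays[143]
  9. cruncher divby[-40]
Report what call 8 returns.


Answer: 2191-01-23

Derivation:
% dayspinner anchor d='2184-03-02'
= 2184-03-02
% cruncher divby x='-21'
= 0
% dayspinner yhop n='3'
= 2187-03-02
% dayspinner lunge n='22'
= 2189-01-02
% cruncher peek
= 0
% dayspinner lunge n='30'
= 2191-07-02
% dayspinner lunge n='-10'
= 2190-09-02
% dayspinner stepdays n='143'
= 2191-01-23
% cruncher divby x='-40'
= 0


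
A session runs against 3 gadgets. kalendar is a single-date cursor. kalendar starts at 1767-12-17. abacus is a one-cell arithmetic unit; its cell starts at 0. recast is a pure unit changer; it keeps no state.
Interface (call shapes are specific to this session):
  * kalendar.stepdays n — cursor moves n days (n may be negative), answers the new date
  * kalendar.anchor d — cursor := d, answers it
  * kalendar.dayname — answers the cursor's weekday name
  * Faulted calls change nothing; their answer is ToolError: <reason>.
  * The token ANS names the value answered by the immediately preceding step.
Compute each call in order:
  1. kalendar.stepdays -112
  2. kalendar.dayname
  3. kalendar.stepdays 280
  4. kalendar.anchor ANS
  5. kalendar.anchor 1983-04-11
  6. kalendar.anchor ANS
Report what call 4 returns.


% kalendar.stepdays n='-112'
[out] 1767-08-27
% kalendar.dayname
[out] Thursday
% kalendar.stepdays n='280'
[out] 1768-06-02
% kalendar.anchor d='ANS'
[out] 1768-06-02
% kalendar.anchor d='1983-04-11'
[out] 1983-04-11
% kalendar.anchor d='ANS'
[out] 1983-04-11

Answer: 1768-06-02


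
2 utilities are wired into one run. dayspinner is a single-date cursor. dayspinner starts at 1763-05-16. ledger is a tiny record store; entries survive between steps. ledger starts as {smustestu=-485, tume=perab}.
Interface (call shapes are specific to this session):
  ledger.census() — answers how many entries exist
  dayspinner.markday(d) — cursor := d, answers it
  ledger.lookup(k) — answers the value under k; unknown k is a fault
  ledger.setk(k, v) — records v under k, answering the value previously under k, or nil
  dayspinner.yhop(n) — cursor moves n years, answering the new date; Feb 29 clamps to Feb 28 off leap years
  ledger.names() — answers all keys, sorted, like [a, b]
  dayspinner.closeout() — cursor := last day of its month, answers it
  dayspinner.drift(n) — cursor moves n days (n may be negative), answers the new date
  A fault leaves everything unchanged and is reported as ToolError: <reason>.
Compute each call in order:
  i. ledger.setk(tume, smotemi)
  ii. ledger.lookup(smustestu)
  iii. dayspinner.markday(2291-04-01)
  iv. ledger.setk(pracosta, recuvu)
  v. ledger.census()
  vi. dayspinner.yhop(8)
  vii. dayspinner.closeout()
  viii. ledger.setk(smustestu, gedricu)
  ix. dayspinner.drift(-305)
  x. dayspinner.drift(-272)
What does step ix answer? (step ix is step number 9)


-> setk(k=tume, v=smotemi)
<- perab
-> lookup(k=smustestu)
<- -485
-> markday(d=2291-04-01)
<- 2291-04-01
-> setk(k=pracosta, v=recuvu)
<- nil
-> census()
<- 3
-> yhop(n=8)
<- 2299-04-01
-> closeout()
<- 2299-04-30
-> setk(k=smustestu, v=gedricu)
<- -485
-> drift(n=-305)
<- 2298-06-29
-> drift(n=-272)
<- 2297-09-30

Answer: 2298-06-29


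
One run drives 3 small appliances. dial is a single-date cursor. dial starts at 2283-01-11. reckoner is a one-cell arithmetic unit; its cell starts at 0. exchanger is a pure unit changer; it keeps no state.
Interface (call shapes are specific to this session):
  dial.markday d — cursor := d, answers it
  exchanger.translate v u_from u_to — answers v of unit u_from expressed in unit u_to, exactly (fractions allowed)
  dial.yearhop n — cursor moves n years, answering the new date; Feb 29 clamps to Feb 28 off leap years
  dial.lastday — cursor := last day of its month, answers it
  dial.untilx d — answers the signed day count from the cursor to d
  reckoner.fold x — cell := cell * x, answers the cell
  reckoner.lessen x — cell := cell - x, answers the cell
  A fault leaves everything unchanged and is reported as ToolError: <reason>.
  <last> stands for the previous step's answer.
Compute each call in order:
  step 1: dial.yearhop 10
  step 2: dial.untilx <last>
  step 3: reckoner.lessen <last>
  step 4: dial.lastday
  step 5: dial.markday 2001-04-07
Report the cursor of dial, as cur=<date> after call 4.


Answer: cur=2293-01-31

Derivation:
I try dial.yearhop passing n: 10, giving 2293-01-11.
I try dial.untilx passing d: <last>, giving 0.
Now I run reckoner.lessen passing x: <last>, yielding 0.
Calling dial.lastday: 2293-01-31.
I run dial.markday passing d: 2001-04-07: 2001-04-07.


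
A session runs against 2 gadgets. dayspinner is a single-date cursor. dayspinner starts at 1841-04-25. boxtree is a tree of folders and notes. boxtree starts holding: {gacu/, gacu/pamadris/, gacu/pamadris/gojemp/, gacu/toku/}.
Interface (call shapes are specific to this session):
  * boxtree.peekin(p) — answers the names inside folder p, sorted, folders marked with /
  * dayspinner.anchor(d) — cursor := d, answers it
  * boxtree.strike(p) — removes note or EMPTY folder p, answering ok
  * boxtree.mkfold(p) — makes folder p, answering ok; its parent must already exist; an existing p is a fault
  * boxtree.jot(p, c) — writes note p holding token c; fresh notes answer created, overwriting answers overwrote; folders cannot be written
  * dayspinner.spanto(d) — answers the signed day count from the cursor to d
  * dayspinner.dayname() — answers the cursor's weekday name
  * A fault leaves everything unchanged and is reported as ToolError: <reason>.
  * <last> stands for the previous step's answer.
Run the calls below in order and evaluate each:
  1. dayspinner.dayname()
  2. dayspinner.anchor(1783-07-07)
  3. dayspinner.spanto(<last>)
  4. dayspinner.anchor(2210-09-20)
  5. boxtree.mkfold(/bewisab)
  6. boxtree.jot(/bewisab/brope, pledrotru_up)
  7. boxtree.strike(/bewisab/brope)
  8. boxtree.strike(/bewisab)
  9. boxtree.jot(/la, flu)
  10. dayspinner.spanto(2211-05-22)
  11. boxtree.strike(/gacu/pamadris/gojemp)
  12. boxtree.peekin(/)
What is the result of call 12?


Answer: [gacu/, la]

Derivation:
·→ dayspinner.dayname()
·← Sunday
·→ dayspinner.anchor(d: 1783-07-07)
·← 1783-07-07
·→ dayspinner.spanto(d: <last>)
·← 0
·→ dayspinner.anchor(d: 2210-09-20)
·← 2210-09-20
·→ boxtree.mkfold(p: /bewisab)
·← ok
·→ boxtree.jot(p: /bewisab/brope, c: pledrotru_up)
·← created
·→ boxtree.strike(p: /bewisab/brope)
·← ok
·→ boxtree.strike(p: /bewisab)
·← ok
·→ boxtree.jot(p: /la, c: flu)
·← created
·→ dayspinner.spanto(d: 2211-05-22)
·← 244
·→ boxtree.strike(p: /gacu/pamadris/gojemp)
·← ok
·→ boxtree.peekin(p: /)
·← [gacu/, la]


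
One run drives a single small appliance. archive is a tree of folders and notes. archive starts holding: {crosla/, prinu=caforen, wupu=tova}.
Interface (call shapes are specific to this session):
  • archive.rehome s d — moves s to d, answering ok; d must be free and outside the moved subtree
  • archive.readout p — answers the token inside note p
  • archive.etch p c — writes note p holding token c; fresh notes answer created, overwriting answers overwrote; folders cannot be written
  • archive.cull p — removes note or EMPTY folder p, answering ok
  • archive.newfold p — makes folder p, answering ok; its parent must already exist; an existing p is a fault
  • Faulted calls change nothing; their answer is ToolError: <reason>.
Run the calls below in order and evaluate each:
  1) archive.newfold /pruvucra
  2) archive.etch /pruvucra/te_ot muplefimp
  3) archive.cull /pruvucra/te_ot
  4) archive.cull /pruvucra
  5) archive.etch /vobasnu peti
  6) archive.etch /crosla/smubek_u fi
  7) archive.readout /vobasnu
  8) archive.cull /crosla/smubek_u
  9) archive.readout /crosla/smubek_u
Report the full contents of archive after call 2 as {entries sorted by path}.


Answer: {crosla/, prinu=caforen, pruvucra/, pruvucra/te_ot=muplefimp, wupu=tova}

Derivation:
>>> archive.newfold p='/pruvucra'
  ok
>>> archive.etch p='/pruvucra/te_ot' c='muplefimp'
  created
>>> archive.cull p='/pruvucra/te_ot'
  ok
>>> archive.cull p='/pruvucra'
  ok
>>> archive.etch p='/vobasnu' c='peti'
  created
>>> archive.etch p='/crosla/smubek_u' c='fi'
  created
>>> archive.readout p='/vobasnu'
  peti
>>> archive.cull p='/crosla/smubek_u'
  ok
>>> archive.readout p='/crosla/smubek_u'
  ToolError: not found


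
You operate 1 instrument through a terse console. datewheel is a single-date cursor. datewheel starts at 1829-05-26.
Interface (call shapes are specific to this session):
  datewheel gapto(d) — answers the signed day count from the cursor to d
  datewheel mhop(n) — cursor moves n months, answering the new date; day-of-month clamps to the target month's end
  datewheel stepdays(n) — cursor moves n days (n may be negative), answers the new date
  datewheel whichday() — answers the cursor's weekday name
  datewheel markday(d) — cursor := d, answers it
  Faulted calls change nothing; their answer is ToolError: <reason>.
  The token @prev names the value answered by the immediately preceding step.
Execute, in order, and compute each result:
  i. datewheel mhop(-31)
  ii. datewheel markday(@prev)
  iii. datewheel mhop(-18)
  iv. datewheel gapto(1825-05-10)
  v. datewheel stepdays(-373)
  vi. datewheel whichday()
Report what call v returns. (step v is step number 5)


[in] datewheel mhop -31
:: 1826-10-26
[in] datewheel markday @prev
:: 1826-10-26
[in] datewheel mhop -18
:: 1825-04-26
[in] datewheel gapto 1825-05-10
:: 14
[in] datewheel stepdays -373
:: 1824-04-18
[in] datewheel whichday
:: Sunday

Answer: 1824-04-18


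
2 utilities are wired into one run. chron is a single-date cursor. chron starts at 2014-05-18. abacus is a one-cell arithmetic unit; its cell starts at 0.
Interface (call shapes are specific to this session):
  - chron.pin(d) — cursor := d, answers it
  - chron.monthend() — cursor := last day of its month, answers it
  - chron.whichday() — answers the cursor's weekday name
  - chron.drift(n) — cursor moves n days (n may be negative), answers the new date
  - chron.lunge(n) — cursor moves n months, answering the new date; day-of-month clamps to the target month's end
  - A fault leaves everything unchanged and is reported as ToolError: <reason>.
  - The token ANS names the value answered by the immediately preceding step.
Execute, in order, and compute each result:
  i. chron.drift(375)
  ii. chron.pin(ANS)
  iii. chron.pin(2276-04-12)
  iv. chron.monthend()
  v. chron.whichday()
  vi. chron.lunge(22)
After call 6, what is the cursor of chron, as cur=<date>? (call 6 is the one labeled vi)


Step: drift[375]
Result: 2015-05-28
Step: pin[ANS]
Result: 2015-05-28
Step: pin[2276-04-12]
Result: 2276-04-12
Step: monthend[]
Result: 2276-04-30
Step: whichday[]
Result: Sunday
Step: lunge[22]
Result: 2278-02-28

Answer: cur=2278-02-28


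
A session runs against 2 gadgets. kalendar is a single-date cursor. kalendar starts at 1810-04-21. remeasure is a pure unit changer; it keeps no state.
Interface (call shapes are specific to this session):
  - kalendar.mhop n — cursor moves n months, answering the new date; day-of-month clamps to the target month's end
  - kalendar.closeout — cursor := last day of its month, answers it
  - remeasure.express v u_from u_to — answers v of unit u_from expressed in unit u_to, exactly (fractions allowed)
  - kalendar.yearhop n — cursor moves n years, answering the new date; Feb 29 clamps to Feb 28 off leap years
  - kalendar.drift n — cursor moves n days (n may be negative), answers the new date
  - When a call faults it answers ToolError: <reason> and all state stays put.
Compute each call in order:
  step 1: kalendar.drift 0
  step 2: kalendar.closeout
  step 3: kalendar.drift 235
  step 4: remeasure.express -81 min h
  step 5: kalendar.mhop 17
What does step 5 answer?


Answer: 1812-05-21

Derivation:
Invoking drift(0), and get 1810-04-21.
Invoking closeout, — result: 1810-04-30.
Using drift(235), and observe 1810-12-21.
I use express(-81, min, h), — result: -27/20.
Next I call mhop(17), and see 1812-05-21.


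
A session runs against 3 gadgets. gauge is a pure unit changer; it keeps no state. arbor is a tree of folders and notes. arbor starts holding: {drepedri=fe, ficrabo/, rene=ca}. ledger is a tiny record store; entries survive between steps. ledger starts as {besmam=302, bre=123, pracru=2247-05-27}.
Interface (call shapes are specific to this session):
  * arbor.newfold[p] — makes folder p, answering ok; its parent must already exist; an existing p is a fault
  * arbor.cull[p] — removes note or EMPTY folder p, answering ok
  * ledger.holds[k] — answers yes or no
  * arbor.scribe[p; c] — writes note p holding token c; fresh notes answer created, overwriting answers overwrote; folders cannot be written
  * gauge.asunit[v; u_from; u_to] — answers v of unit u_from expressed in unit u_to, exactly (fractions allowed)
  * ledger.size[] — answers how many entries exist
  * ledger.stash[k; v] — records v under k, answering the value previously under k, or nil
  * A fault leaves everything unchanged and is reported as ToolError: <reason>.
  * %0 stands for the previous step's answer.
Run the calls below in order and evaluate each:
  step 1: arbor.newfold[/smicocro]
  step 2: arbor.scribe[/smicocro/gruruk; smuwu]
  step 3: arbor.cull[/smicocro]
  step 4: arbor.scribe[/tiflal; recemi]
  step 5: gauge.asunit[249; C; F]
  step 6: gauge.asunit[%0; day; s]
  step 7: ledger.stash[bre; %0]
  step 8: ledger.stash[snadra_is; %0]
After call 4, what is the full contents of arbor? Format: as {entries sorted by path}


Do: arbor.newfold[/smicocro]
See: ok
Do: arbor.scribe[/smicocro/gruruk; smuwu]
See: created
Do: arbor.cull[/smicocro]
See: ToolError: not empty
Do: arbor.scribe[/tiflal; recemi]
See: created
Do: gauge.asunit[249; C; F]
See: 2401/5
Do: gauge.asunit[%0; day; s]
See: 41489280
Do: ledger.stash[bre; %0]
See: 123
Do: ledger.stash[snadra_is; %0]
See: nil

Answer: {drepedri=fe, ficrabo/, rene=ca, smicocro/, smicocro/gruruk=smuwu, tiflal=recemi}


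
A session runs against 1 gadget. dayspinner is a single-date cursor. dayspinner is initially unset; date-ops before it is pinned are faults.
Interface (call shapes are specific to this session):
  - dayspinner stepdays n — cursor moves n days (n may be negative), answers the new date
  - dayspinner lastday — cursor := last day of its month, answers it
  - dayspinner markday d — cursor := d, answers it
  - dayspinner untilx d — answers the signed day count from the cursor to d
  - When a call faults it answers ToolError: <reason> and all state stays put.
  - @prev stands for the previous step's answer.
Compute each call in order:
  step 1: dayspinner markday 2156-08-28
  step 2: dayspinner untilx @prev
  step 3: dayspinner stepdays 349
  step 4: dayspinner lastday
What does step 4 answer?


Answer: 2157-08-31

Derivation:
$ dayspinner markday d: 2156-08-28
[out] 2156-08-28
$ dayspinner untilx d: @prev
[out] 0
$ dayspinner stepdays n: 349
[out] 2157-08-12
$ dayspinner lastday
[out] 2157-08-31


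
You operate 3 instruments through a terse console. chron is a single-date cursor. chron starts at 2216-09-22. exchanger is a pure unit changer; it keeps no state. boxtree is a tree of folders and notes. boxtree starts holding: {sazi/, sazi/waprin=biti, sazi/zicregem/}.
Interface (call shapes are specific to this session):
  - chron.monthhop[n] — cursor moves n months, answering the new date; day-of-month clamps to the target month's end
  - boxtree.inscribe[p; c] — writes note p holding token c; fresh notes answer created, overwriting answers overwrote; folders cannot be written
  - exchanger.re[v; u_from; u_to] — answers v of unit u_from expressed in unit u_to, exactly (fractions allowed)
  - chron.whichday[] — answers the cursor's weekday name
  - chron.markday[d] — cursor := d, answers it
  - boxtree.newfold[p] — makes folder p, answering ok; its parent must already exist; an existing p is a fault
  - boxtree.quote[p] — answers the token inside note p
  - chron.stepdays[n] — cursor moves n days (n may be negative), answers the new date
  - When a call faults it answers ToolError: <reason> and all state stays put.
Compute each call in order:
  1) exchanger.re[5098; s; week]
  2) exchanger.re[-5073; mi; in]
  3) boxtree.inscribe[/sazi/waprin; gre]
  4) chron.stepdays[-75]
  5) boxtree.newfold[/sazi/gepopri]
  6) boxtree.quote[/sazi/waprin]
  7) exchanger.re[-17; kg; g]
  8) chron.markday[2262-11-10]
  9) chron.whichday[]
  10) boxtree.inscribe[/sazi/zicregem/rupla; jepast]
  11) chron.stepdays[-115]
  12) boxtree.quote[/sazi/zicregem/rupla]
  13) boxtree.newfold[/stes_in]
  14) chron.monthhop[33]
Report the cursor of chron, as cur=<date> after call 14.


~$ re v='5098' u_from='s' u_to='week'
:: 2549/302400
~$ re v='-5073' u_from='mi' u_to='in'
:: -321425280
~$ inscribe p='/sazi/waprin' c='gre'
:: overwrote
~$ stepdays n='-75'
:: 2216-07-09
~$ newfold p='/sazi/gepopri'
:: ok
~$ quote p='/sazi/waprin'
:: gre
~$ re v='-17' u_from='kg' u_to='g'
:: -17000
~$ markday d='2262-11-10'
:: 2262-11-10
~$ whichday
:: Monday
~$ inscribe p='/sazi/zicregem/rupla' c='jepast'
:: created
~$ stepdays n='-115'
:: 2262-07-18
~$ quote p='/sazi/zicregem/rupla'
:: jepast
~$ newfold p='/stes_in'
:: ok
~$ monthhop n='33'
:: 2265-04-18

Answer: cur=2265-04-18
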